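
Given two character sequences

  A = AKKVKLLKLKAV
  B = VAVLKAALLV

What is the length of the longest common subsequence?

6

Let dp[i][j] be the LCS length of the first i characters of A and the first j characters of B. dp[i][j] = dp[i-1][j-1]+1 when the i-th and j-th characters match, else max(dp[i-1][j], dp[i][j-1]).
    ·  V  A  V  L  K  A  A  L  L  V
 ·  0  0  0  0  0  0  0  0  0  0  0
 A  0  0  1  1  1  1  1  1  1  1  1
 K  0  0  1  1  1  2  2  2  2  2  2
 K  0  0  1  1  1  2  2  2  2  2  2
 V  0  1  1  2  2  2  2  2  2  2  3
 K  0  1  1  2  2  3  3  3  3  3  3
 L  0  1  1  2  3  3  3  3  4  4  4
 L  0  1  1  2  3  3  3  3  4  5  5
 K  0  1  1  2  3  4  4  4  4  5  5
 L  0  1  1  2  3  4  4  4  5  5  5
 K  0  1  1  2  3  4  4  4  5  5  5
 A  0  1  2  2  3  4  5  5  5  5  5
 V  0  1  2  3  3  4  5  5  5  5  6
dp[12][10] = 6. One LCS (by backtracking along matches): AVKLLV.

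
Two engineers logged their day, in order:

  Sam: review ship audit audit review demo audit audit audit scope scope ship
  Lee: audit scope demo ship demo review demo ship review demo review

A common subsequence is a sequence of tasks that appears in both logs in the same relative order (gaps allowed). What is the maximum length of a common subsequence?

One common subsequence of length 4: review at Sam[1]=Lee[6]; then ship at Sam[2]=Lee[8]; then review at Sam[5]=Lee[9]; then demo at Sam[6]=Lee[10]. The LCS DP gives dp[12][11] = 4, so this is optimal.

4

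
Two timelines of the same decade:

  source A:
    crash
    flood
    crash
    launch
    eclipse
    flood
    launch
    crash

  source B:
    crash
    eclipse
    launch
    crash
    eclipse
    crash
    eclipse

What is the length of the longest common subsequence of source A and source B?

4

Pick crash at source A[1]=source B[1], crash at source A[3]=source B[4], eclipse at source A[5]=source B[5], crash at source A[8]=source B[6]; all 4 events appear in both, in order. The LCS DP gives dp[8][7] = 4, so this is optimal.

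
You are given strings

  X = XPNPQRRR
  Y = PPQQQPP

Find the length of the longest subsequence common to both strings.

One common subsequence of length 3: P at X[2]=Y[1] → P at X[4]=Y[2] → Q at X[5]=Y[5]. The LCS DP gives dp[8][7] = 3, so this is optimal.

3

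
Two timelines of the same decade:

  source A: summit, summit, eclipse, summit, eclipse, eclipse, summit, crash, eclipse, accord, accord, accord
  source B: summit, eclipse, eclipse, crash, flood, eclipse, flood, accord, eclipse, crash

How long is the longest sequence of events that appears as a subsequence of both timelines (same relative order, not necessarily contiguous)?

Taking summit (source A #4, source B #1), then eclipse (source A #5, source B #2), then eclipse (source A #6, source B #3), then crash (source A #8, source B #4), then eclipse (source A #9, source B #6), then accord (source A #10, source B #8) gives a common subsequence of length 6. The LCS DP gives dp[12][10] = 6, so this is optimal.

6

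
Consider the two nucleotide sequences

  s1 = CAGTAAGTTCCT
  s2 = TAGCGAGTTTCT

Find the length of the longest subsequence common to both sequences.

Let dp[i][j] be the LCS length of the first i bases of s1 and the first j bases of s2. dp[i][j] = dp[i-1][j-1]+1 when the i-th and j-th bases match, else max(dp[i-1][j], dp[i][j-1]).
    ·  T  A  G  C  G  A  G  T  T  T  C  T
 ·  0  0  0  0  0  0  0  0  0  0  0  0  0
 C  0  0  0  0  1  1  1  1  1  1  1  1  1
 A  0  0  1  1  1  1  2  2  2  2  2  2  2
 G  0  0  1  2  2  2  2  3  3  3  3  3  3
 T  0  1  1  2  2  2  2  3  4  4  4  4  4
 A  0  1  2  2  2  2  3  3  4  4  4  4  4
 A  0  1  2  2  2  2  3  3  4  4  4  4  4
 G  0  1  2  3  3  3  3  4  4  4  4  4  4
 T  0  1  2  3  3  3  3  4  5  5  5  5  5
 T  0  1  2  3  3  3  3  4  5  6  6  6  6
 C  0  1  2  3  4  4  4  4  5  6  6  7  7
 C  0  1  2  3  4  4  4  4  5  6  6  7  7
 T  0  1  2  3  4  4  4  4  5  6  7  7  8
dp[12][12] = 8. One LCS (by backtracking along matches): CAGTTTCT.

8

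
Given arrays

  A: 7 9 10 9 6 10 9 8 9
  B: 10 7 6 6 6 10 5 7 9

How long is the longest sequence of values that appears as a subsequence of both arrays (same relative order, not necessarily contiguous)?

Let dp[i][j] be the LCS length of the first i values of A and the first j values of B. dp[i][j] = dp[i-1][j-1]+1 when the i-th and j-th values match, else max(dp[i-1][j], dp[i][j-1]).
    · 10  7  6  6  6 10  5  7  9
 ·  0  0  0  0  0  0  0  0  0  0
 7  0  0  1  1  1  1  1  1  1  1
 9  0  0  1  1  1  1  1  1  1  2
10  0  1  1  1  1  1  2  2  2  2
 9  0  1  1  1  1  1  2  2  2  3
 6  0  1  1  2  2  2  2  2  2  3
10  0  1  1  2  2  2  3  3  3  3
 9  0  1  1  2  2  2  3  3  3  4
 8  0  1  1  2  2  2  3  3  3  4
 9  0  1  1  2  2  2  3  3  3  4
dp[9][9] = 4. One LCS (by backtracking along matches): 7, 6, 10, 9.

4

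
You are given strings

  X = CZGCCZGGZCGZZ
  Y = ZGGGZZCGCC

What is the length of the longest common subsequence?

Match Z (X #2, Y #1), G (X #3, Y #2), G (X #7, Y #3), G (X #8, Y #4), Z (X #9, Y #6), C (X #10, Y #7), G (X #11, Y #8) — 7 characters in the same relative order in both. The LCS DP gives dp[13][10] = 7, so this is optimal.

7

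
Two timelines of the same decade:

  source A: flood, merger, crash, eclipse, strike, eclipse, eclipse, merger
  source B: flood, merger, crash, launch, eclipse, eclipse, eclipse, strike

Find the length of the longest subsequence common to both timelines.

6

One common subsequence of length 6: flood (source A #1, source B #1) → merger (source A #2, source B #2) → crash (source A #3, source B #3) → eclipse (source A #4, source B #5) → eclipse (source A #6, source B #6) → eclipse (source A #7, source B #7). dp[8][8] = 6 confirms this is the maximum.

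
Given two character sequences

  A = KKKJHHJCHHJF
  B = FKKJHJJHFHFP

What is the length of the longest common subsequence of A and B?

8

Let dp[i][j] be the LCS length of the first i characters of A and the first j characters of B. dp[i][j] = dp[i-1][j-1]+1 when the i-th and j-th characters match, else max(dp[i-1][j], dp[i][j-1]).
    ·  F  K  K  J  H  J  J  H  F  H  F  P
 ·  0  0  0  0  0  0  0  0  0  0  0  0  0
 K  0  0  1  1  1  1  1  1  1  1  1  1  1
 K  0  0  1  2  2  2  2  2  2  2  2  2  2
 K  0  0  1  2  2  2  2  2  2  2  2  2  2
 J  0  0  1  2  3  3  3  3  3  3  3  3  3
 H  0  0  1  2  3  4  4  4  4  4  4  4  4
 H  0  0  1  2  3  4  4  4  5  5  5  5  5
 J  0  0  1  2  3  4  5  5  5  5  5  5  5
 C  0  0  1  2  3  4  5  5  5  5  5  5  5
 H  0  0  1  2  3  4  5  5  6  6  6  6  6
 H  0  0  1  2  3  4  5  5  6  6  7  7  7
 J  0  0  1  2  3  4  5  6  6  6  7  7  7
 F  0  1  1  2  3  4  5  6  6  7  7  8  8
dp[12][12] = 8. One LCS (by backtracking along matches): KKJHJHHF.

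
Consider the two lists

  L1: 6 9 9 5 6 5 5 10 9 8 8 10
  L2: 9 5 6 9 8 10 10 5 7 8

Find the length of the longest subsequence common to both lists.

6

Let dp[i][j] be the LCS length of the first i values of L1 and the first j values of L2. dp[i][j] = dp[i-1][j-1]+1 when the i-th and j-th values match, else max(dp[i-1][j], dp[i][j-1]).
    ·  9  5  6  9  8 10 10  5  7  8
 ·  0  0  0  0  0  0  0  0  0  0  0
 6  0  0  0  1  1  1  1  1  1  1  1
 9  0  1  1  1  2  2  2  2  2  2  2
 9  0  1  1  1  2  2  2  2  2  2  2
 5  0  1  2  2  2  2  2  2  3  3  3
 6  0  1  2  3  3  3  3  3  3  3  3
 5  0  1  2  3  3  3  3  3  4  4  4
 5  0  1  2  3  3  3  3  3  4  4  4
10  0  1  2  3  3  3  4  4  4  4  4
 9  0  1  2  3  4  4  4  4  4  4  4
 8  0  1  2  3  4  5  5  5  5  5  5
 8  0  1  2  3  4  5  5  5  5  5  6
10  0  1  2  3  4  5  6  6  6  6  6
dp[12][10] = 6. One LCS (by backtracking along matches): 9, 5, 6, 9, 8, 8.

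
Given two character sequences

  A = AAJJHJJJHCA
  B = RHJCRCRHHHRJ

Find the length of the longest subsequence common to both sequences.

3

Let dp[i][j] be the LCS length of the first i characters of A and the first j characters of B. dp[i][j] = dp[i-1][j-1]+1 when the i-th and j-th characters match, else max(dp[i-1][j], dp[i][j-1]).
    ·  R  H  J  C  R  C  R  H  H  H  R  J
 ·  0  0  0  0  0  0  0  0  0  0  0  0  0
 A  0  0  0  0  0  0  0  0  0  0  0  0  0
 A  0  0  0  0  0  0  0  0  0  0  0  0  0
 J  0  0  0  1  1  1  1  1  1  1  1  1  1
 J  0  0  0  1  1  1  1  1  1  1  1  1  2
 H  0  0  1  1  1  1  1  1  2  2  2  2  2
 J  0  0  1  2  2  2  2  2  2  2  2  2  3
 J  0  0  1  2  2  2  2  2  2  2  2  2  3
 J  0  0  1  2  2  2  2  2  2  2  2  2  3
 H  0  0  1  2  2  2  2  2  3  3  3  3  3
 C  0  0  1  2  3  3  3  3  3  3  3  3  3
 A  0  0  1  2  3  3  3  3  3  3  3  3  3
dp[11][12] = 3. One LCS (by backtracking along matches): JHJ.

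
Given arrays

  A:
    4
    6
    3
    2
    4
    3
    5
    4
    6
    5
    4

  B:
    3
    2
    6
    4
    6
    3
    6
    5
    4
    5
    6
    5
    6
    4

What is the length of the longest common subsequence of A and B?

9

Pick 3 [3,1]; then 2 [4,2]; then 4 [5,4]; then 3 [6,6]; then 5 [7,8]; then 4 [8,9]; then 6 [9,11]; then 5 [10,12]; then 4 [11,14]; all 9 values appear in both, in order. The LCS DP gives dp[11][14] = 9, so this is optimal.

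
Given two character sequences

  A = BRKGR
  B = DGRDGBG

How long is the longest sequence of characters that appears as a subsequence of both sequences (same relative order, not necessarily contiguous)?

2

Let dp[i][j] be the LCS length of the first i characters of A and the first j characters of B. dp[i][j] = dp[i-1][j-1]+1 when the i-th and j-th characters match, else max(dp[i-1][j], dp[i][j-1]).
    ·  D  G  R  D  G  B  G
 ·  0  0  0  0  0  0  0  0
 B  0  0  0  0  0  0  1  1
 R  0  0  0  1  1  1  1  1
 K  0  0  0  1  1  1  1  1
 G  0  0  1  1  1  2  2  2
 R  0  0  1  2  2  2  2  2
dp[5][7] = 2. One LCS (by backtracking along matches): BG.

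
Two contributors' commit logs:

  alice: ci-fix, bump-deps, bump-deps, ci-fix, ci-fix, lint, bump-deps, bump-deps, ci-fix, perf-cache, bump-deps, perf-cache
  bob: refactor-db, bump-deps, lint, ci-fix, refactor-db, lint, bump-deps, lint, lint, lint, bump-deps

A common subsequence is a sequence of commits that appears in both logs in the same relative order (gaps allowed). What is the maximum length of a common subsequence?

5

Pick bump-deps (alice #2, bob #2), then ci-fix (alice #4, bob #4), then lint (alice #6, bob #6), then bump-deps (alice #7, bob #7), then bump-deps (alice #11, bob #11); all 5 commits appear in both, in order, and the DP table's final entry dp[12][11] is also 5, so no common subsequence is longer.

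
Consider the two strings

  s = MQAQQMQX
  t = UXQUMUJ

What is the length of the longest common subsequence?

Pick Q (s #2, t #3), M (s #6, t #5); all 2 characters appear in both, in order. The LCS DP gives dp[8][7] = 2, so this is optimal.

2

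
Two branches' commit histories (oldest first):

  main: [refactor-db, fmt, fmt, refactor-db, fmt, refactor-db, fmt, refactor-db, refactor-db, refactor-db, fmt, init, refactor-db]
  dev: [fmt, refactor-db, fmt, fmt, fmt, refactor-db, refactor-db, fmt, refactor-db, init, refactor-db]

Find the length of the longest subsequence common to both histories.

Taking refactor-db (main #1, dev #2) → fmt (main #2, dev #4) → fmt (main #3, dev #5) → refactor-db (main #4, dev #6) → refactor-db (main #6, dev #7) → fmt (main #7, dev #8) → refactor-db (main #10, dev #9) → init (main #12, dev #10) → refactor-db (main #13, dev #11) gives a common subsequence of length 9. Since dp[13][11] = 9, nothing longer is possible.

9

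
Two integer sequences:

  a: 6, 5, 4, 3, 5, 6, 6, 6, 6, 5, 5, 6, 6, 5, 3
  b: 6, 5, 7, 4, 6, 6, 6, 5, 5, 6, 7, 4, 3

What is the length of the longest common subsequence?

10

Taking 6 at a[1]=b[1]; then 5 at a[2]=b[2]; then 4 at a[3]=b[4]; then 6 at a[7]=b[5]; then 6 at a[8]=b[6]; then 6 at a[9]=b[7]; then 5 at a[10]=b[8]; then 5 at a[11]=b[9]; then 6 at a[12]=b[10]; then 3 at a[15]=b[13] gives a common subsequence of length 10, and the DP table's final entry dp[15][13] is also 10, so no common subsequence is longer.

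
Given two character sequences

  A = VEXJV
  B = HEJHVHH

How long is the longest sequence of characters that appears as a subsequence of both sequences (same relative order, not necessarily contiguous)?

One common subsequence of length 3: E [2,2]; then J [4,3]; then V [5,5]. The LCS DP gives dp[5][7] = 3, so this is optimal.

3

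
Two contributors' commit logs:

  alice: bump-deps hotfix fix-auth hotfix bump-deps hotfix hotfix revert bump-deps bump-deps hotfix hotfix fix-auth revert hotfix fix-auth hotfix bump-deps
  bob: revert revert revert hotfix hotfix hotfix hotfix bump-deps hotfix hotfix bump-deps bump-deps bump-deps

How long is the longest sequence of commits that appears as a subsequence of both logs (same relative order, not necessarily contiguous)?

Pick hotfix (alice #2, bob #6) → hotfix (alice #4, bob #7) → bump-deps (alice #5, bob #8) → hotfix (alice #6, bob #9) → hotfix (alice #7, bob #10) → bump-deps (alice #9, bob #11) → bump-deps (alice #10, bob #12) → bump-deps (alice #18, bob #13); all 8 commits appear in both, in order. dp[18][13] = 8 confirms this is the maximum.

8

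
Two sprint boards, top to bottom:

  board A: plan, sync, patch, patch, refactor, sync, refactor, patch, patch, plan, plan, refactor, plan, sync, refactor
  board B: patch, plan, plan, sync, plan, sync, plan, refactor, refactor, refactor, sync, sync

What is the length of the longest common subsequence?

6

One common subsequence of length 6: plan [1,5] → sync [2,6] → refactor [5,8] → refactor [7,9] → refactor [12,10] → sync [14,12]. The LCS DP gives dp[15][12] = 6, so this is optimal.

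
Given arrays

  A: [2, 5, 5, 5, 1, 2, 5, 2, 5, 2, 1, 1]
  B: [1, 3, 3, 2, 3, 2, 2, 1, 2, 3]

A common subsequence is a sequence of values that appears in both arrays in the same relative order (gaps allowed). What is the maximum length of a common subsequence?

5

Let dp[i][j] be the LCS length of the first i values of A and the first j values of B. dp[i][j] = dp[i-1][j-1]+1 when the i-th and j-th values match, else max(dp[i-1][j], dp[i][j-1]).
    ·  1  3  3  2  3  2  2  1  2  3
 ·  0  0  0  0  0  0  0  0  0  0  0
 2  0  0  0  0  1  1  1  1  1  1  1
 5  0  0  0  0  1  1  1  1  1  1  1
 5  0  0  0  0  1  1  1  1  1  1  1
 5  0  0  0  0  1  1  1  1  1  1  1
 1  0  1  1  1  1  1  1  1  2  2  2
 2  0  1  1  1  2  2  2  2  2  3  3
 5  0  1  1  1  2  2  2  2  2  3  3
 2  0  1  1  1  2  2  3  3  3  3  3
 5  0  1  1  1  2  2  3  3  3  3  3
 2  0  1  1  1  2  2  3  4  4  4  4
 1  0  1  1  1  2  2  3  4  5  5  5
 1  0  1  1  1  2  2  3  4  5  5  5
dp[12][10] = 5. One LCS (by backtracking along matches): 1, 2, 2, 2, 1.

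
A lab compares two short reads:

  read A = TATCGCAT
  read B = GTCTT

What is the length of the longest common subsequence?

Pick T [1,2], T [3,4], T [8,5]; all 3 bases appear in both, in order. dp[8][5] = 3 confirms this is the maximum.

3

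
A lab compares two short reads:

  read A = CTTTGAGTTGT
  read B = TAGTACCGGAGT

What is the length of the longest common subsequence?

Let dp[i][j] be the LCS length of the first i bases of read A and the first j bases of read B. dp[i][j] = dp[i-1][j-1]+1 when the i-th and j-th bases match, else max(dp[i-1][j], dp[i][j-1]).
    ·  T  A  G  T  A  C  C  G  G  A  G  T
 ·  0  0  0  0  0  0  0  0  0  0  0  0  0
 C  0  0  0  0  0  0  1  1  1  1  1  1  1
 T  0  1  1  1  1  1  1  1  1  1  1  1  2
 T  0  1  1  1  2  2  2  2  2  2  2  2  2
 T  0  1  1  1  2  2  2  2  2  2  2  2  3
 G  0  1  1  2  2  2  2  2  3  3  3  3  3
 A  0  1  2  2  2  3  3  3  3  3  4  4  4
 G  0  1  2  3  3  3  3  3  4  4  4  5  5
 T  0  1  2  3  4  4  4  4  4  4  4  5  6
 T  0  1  2  3  4  4  4  4  4  4  4  5  6
 G  0  1  2  3  4  4  4  4  5  5  5  5  6
 T  0  1  2  3  4  4  4  4  5  5  5  5  6
dp[11][12] = 6. One LCS (by backtracking along matches): TTGAGT.

6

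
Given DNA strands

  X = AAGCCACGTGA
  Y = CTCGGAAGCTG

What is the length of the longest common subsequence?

6

Let dp[i][j] be the LCS length of the first i bases of X and the first j bases of Y. dp[i][j] = dp[i-1][j-1]+1 when the i-th and j-th bases match, else max(dp[i-1][j], dp[i][j-1]).
    ·  C  T  C  G  G  A  A  G  C  T  G
 ·  0  0  0  0  0  0  0  0  0  0  0  0
 A  0  0  0  0  0  0  1  1  1  1  1  1
 A  0  0  0  0  0  0  1  2  2  2  2  2
 G  0  0  0  0  1  1  1  2  3  3  3  3
 C  0  1  1  1  1  1  1  2  3  4  4  4
 C  0  1  1  2  2  2  2  2  3  4  4  4
 A  0  1  1  2  2  2  3  3  3  4  4  4
 C  0  1  1  2  2  2  3  3  3  4  4  4
 G  0  1  1  2  3  3  3  3  4  4  4  5
 T  0  1  2  2  3  3  3  3  4  4  5  5
 G  0  1  2  2  3  4  4  4  4  4  5  6
 A  0  1  2  2  3  4  5  5  5  5  5  6
dp[11][11] = 6. One LCS (by backtracking along matches): AAGCTG.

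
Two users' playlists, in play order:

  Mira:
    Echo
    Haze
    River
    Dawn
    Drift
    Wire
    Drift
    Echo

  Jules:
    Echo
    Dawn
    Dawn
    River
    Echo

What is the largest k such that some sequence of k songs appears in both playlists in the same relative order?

Match Echo (Mira #1, Jules #1), River (Mira #3, Jules #4), Echo (Mira #8, Jules #5) — 3 songs in the same relative order in both. dp[8][5] = 3 confirms this is the maximum.

3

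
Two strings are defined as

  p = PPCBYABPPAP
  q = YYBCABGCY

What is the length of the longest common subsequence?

Match C [3,4]; then B [4,6]; then Y [5,9] — 3 characters in the same relative order in both. The LCS DP gives dp[11][9] = 3, so this is optimal.

3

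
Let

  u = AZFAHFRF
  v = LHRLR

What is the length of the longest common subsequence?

Let dp[i][j] be the LCS length of the first i characters of u and the first j characters of v. dp[i][j] = dp[i-1][j-1]+1 when the i-th and j-th characters match, else max(dp[i-1][j], dp[i][j-1]).
    ·  L  H  R  L  R
 ·  0  0  0  0  0  0
 A  0  0  0  0  0  0
 Z  0  0  0  0  0  0
 F  0  0  0  0  0  0
 A  0  0  0  0  0  0
 H  0  0  1  1  1  1
 F  0  0  1  1  1  1
 R  0  0  1  2  2  2
 F  0  0  1  2  2  2
dp[8][5] = 2. One LCS (by backtracking along matches): HR.

2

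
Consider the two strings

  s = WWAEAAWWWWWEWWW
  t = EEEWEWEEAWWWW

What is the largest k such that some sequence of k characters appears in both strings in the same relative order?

Pick W at s[1]=t[4], then W at s[2]=t[6], then E at s[4]=t[8], then A at s[6]=t[9], then W at s[11]=t[10], then W at s[13]=t[11], then W at s[14]=t[12], then W at s[15]=t[13]; all 8 characters appear in both, in order. Since dp[15][13] = 8, nothing longer is possible.

8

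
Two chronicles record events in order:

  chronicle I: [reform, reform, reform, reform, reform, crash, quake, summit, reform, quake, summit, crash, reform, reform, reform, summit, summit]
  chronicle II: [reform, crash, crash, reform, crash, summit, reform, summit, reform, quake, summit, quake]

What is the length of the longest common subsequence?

8

Taking reform (chronicle I #1, chronicle II #1), then reform (chronicle I #5, chronicle II #4), then crash (chronicle I #6, chronicle II #5), then summit (chronicle I #8, chronicle II #6), then reform (chronicle I #9, chronicle II #7), then summit (chronicle I #11, chronicle II #8), then reform (chronicle I #13, chronicle II #9), then summit (chronicle I #16, chronicle II #11) gives a common subsequence of length 8. dp[17][12] = 8 confirms this is the maximum.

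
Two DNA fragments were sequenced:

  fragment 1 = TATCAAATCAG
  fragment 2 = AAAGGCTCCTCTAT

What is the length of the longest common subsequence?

One common subsequence of length 6: A (fragment 1 #2, fragment 2 #3) → T (fragment 1 #3, fragment 2 #7) → C (fragment 1 #4, fragment 2 #9) → T (fragment 1 #8, fragment 2 #10) → C (fragment 1 #9, fragment 2 #11) → A (fragment 1 #10, fragment 2 #13). The LCS DP gives dp[11][14] = 6, so this is optimal.

6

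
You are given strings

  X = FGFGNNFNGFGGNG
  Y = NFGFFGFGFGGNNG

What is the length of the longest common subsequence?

11

Match F (X #1, Y #2), then G (X #2, Y #3), then F (X #3, Y #5), then G (X #4, Y #6), then F (X #7, Y #7), then G (X #9, Y #8), then F (X #10, Y #9), then G (X #11, Y #10), then G (X #12, Y #11), then N (X #13, Y #13), then G (X #14, Y #14) — 11 characters in the same relative order in both. dp[14][14] = 11 confirms this is the maximum.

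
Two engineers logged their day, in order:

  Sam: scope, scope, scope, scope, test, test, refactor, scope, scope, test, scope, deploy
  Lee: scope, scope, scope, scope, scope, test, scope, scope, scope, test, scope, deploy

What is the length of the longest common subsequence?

Taking scope [1,2], scope [2,3], scope [3,4], scope [4,5], test [5,6], scope [8,8], scope [9,9], test [10,10], scope [11,11], deploy [12,12] gives a common subsequence of length 10. The LCS DP gives dp[12][12] = 10, so this is optimal.

10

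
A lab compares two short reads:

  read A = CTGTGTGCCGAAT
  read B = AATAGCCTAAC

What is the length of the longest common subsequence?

6

Let dp[i][j] be the LCS length of the first i bases of read A and the first j bases of read B. dp[i][j] = dp[i-1][j-1]+1 when the i-th and j-th bases match, else max(dp[i-1][j], dp[i][j-1]).
    ·  A  A  T  A  G  C  C  T  A  A  C
 ·  0  0  0  0  0  0  0  0  0  0  0  0
 C  0  0  0  0  0  0  1  1  1  1  1  1
 T  0  0  0  1  1  1  1  1  2  2  2  2
 G  0  0  0  1  1  2  2  2  2  2  2  2
 T  0  0  0  1  1  2  2  2  3  3  3  3
 G  0  0  0  1  1  2  2  2  3  3  3  3
 T  0  0  0  1  1  2  2  2  3  3  3  3
 G  0  0  0  1  1  2  2  2  3  3  3  3
 C  0  0  0  1  1  2  3  3  3  3  3  4
 C  0  0  0  1  1  2  3  4  4  4  4  4
 G  0  0  0  1  1  2  3  4  4  4  4  4
 A  0  1  1  1  2  2  3  4  4  5  5  5
 A  0  1  2  2  2  2  3  4  4  5  6  6
 T  0  1  2  3  3  3  3  4  5  5  6  6
dp[13][11] = 6. One LCS (by backtracking along matches): TGCCAA.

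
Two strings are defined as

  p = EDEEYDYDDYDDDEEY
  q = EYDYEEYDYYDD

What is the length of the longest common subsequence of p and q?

10

One common subsequence of length 10: E [1,1] → D [2,3] → E [3,5] → E [4,6] → Y [5,7] → D [6,8] → Y [7,9] → Y [10,10] → D [12,11] → D [13,12]. dp[16][12] = 10 confirms this is the maximum.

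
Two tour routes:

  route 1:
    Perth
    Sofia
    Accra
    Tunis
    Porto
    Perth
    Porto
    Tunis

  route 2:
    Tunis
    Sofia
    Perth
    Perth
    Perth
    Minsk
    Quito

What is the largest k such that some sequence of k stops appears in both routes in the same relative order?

Taking Perth [1,4], then Perth [6,5] gives a common subsequence of length 2. The LCS DP gives dp[8][7] = 2, so this is optimal.

2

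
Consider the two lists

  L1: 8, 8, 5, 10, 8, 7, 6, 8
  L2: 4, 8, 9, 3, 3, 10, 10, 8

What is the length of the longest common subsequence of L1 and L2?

Taking 8 [1,2]; then 10 [4,7]; then 8 [8,8] gives a common subsequence of length 3. Since dp[8][8] = 3, nothing longer is possible.

3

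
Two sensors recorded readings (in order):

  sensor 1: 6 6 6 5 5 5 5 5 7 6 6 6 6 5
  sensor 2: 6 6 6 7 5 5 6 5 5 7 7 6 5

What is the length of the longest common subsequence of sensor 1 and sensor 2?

10

Taking 6 (sensor 1 #1, sensor 2 #1); then 6 (sensor 1 #2, sensor 2 #2); then 6 (sensor 1 #3, sensor 2 #3); then 5 (sensor 1 #4, sensor 2 #5); then 5 (sensor 1 #5, sensor 2 #6); then 5 (sensor 1 #6, sensor 2 #8); then 5 (sensor 1 #7, sensor 2 #9); then 7 (sensor 1 #9, sensor 2 #11); then 6 (sensor 1 #13, sensor 2 #12); then 5 (sensor 1 #14, sensor 2 #13) gives a common subsequence of length 10. The LCS DP gives dp[14][13] = 10, so this is optimal.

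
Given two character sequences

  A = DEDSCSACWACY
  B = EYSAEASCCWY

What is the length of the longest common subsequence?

Pick E at A[2]=B[5] → S at A[4]=B[7] → C at A[5]=B[8] → C at A[8]=B[9] → W at A[9]=B[10] → Y at A[12]=B[11]; all 6 characters appear in both, in order. The LCS DP gives dp[12][11] = 6, so this is optimal.

6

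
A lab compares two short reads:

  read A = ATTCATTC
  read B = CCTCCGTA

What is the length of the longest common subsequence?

3

Match T [2,3], then T [3,7], then A [5,8] — 3 bases in the same relative order in both. dp[8][8] = 3 confirms this is the maximum.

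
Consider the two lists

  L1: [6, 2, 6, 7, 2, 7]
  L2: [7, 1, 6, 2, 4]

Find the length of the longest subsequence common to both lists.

Taking 6 (L1 #1, L2 #3); then 2 (L1 #2, L2 #4) gives a common subsequence of length 2. The LCS DP gives dp[6][5] = 2, so this is optimal.

2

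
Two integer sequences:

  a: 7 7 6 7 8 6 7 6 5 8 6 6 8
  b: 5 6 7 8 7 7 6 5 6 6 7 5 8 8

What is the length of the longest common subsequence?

Taking 6 at a[3]=b[2], then 7 at a[4]=b[3], then 8 at a[5]=b[4], then 7 at a[7]=b[6], then 6 at a[8]=b[7], then 5 at a[9]=b[8], then 6 at a[11]=b[9], then 6 at a[12]=b[10], then 8 at a[13]=b[14] gives a common subsequence of length 9. The LCS DP gives dp[13][14] = 9, so this is optimal.

9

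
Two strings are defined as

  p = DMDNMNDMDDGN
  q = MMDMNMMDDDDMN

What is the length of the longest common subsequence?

One common subsequence of length 8: D (p #1, q #3) → M (p #2, q #4) → N (p #4, q #5) → M (p #5, q #7) → D (p #7, q #9) → D (p #9, q #10) → D (p #10, q #11) → N (p #12, q #13). Since dp[12][13] = 8, nothing longer is possible.

8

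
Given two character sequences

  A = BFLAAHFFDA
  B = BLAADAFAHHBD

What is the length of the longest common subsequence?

6

Taking B at A[1]=B[1], L at A[3]=B[2], A at A[4]=B[6], A at A[5]=B[8], H at A[6]=B[10], D at A[9]=B[12] gives a common subsequence of length 6, and the DP table's final entry dp[10][12] is also 6, so no common subsequence is longer.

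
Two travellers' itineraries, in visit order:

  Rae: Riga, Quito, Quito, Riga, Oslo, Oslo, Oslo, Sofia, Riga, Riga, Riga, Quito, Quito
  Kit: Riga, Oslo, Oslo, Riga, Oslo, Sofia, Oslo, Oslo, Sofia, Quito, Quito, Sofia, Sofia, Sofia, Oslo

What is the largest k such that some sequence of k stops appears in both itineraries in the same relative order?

Pick Riga (Rae #1, Kit #1), then Riga (Rae #4, Kit #4), then Oslo (Rae #5, Kit #5), then Oslo (Rae #6, Kit #7), then Oslo (Rae #7, Kit #8), then Sofia (Rae #8, Kit #9), then Quito (Rae #12, Kit #10), then Quito (Rae #13, Kit #11); all 8 stops appear in both, in order, and the DP table's final entry dp[13][15] is also 8, so no common subsequence is longer.

8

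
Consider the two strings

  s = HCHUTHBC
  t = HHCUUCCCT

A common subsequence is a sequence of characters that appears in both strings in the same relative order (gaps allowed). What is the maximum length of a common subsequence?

4

Let dp[i][j] be the LCS length of the first i characters of s and the first j characters of t. dp[i][j] = dp[i-1][j-1]+1 when the i-th and j-th characters match, else max(dp[i-1][j], dp[i][j-1]).
    ·  H  H  C  U  U  C  C  C  T
 ·  0  0  0  0  0  0  0  0  0  0
 H  0  1  1  1  1  1  1  1  1  1
 C  0  1  1  2  2  2  2  2  2  2
 H  0  1  2  2  2  2  2  2  2  2
 U  0  1  2  2  3  3  3  3  3  3
 T  0  1  2  2  3  3  3  3  3  4
 H  0  1  2  2  3  3  3  3  3  4
 B  0  1  2  2  3  3  3  3  3  4
 C  0  1  2  3  3  3  4  4  4  4
dp[8][9] = 4. One LCS (by backtracking along matches): HCUT.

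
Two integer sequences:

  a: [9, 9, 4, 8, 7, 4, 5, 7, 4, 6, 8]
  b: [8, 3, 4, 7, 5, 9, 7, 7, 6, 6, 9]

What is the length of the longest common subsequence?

Match 4 (a #3, b #3), 7 (a #5, b #4), 5 (a #7, b #5), 7 (a #8, b #8), 6 (a #10, b #10) — 5 values in the same relative order in both. Since dp[11][11] = 5, nothing longer is possible.

5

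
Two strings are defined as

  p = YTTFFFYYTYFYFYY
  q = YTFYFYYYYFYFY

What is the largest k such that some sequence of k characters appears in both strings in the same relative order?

One common subsequence of length 11: Y [1,1], T [3,2], F [4,3], F [5,5], Y [7,7], Y [8,8], Y [10,9], F [11,10], Y [12,11], F [13,12], Y [15,13]. The LCS DP gives dp[15][13] = 11, so this is optimal.

11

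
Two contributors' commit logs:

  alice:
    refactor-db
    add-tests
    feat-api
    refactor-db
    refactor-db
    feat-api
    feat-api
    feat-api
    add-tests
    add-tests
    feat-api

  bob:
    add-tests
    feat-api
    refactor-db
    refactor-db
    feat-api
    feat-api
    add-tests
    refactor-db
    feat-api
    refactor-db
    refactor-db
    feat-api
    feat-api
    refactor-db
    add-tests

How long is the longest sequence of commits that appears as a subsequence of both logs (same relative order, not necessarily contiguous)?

8

One common subsequence of length 8: refactor-db (alice #1, bob #4), add-tests (alice #2, bob #7), feat-api (alice #3, bob #9), refactor-db (alice #4, bob #10), refactor-db (alice #5, bob #11), feat-api (alice #6, bob #12), feat-api (alice #7, bob #13), add-tests (alice #10, bob #15). dp[11][15] = 8 confirms this is the maximum.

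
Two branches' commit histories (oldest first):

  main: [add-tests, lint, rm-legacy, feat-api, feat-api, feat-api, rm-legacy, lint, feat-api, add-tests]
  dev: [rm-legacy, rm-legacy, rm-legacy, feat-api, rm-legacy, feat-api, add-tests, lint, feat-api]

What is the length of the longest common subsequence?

Pick rm-legacy [3,3]; then feat-api [4,4]; then feat-api [5,6]; then lint [8,8]; then feat-api [9,9]; all 5 commits appear in both, in order. dp[10][9] = 5 confirms this is the maximum.

5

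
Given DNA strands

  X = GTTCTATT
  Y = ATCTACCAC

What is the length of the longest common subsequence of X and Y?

4

Taking T at X[2]=Y[2]; then T at X[3]=Y[4]; then C at X[4]=Y[7]; then A at X[6]=Y[8] gives a common subsequence of length 4. Since dp[8][9] = 4, nothing longer is possible.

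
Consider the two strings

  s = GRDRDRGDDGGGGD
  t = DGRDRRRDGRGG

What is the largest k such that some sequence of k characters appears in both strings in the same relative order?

Taking G [1,2], then R [2,3], then D [3,4], then R [4,6], then R [6,7], then D [9,8], then G [10,9], then G [12,11], then G [13,12] gives a common subsequence of length 9. dp[14][12] = 9 confirms this is the maximum.

9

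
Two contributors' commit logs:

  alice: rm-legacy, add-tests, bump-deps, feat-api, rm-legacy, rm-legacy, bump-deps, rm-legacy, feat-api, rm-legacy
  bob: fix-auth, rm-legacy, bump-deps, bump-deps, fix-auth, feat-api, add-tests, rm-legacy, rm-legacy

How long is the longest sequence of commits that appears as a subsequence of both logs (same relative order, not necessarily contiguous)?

Pick rm-legacy [1,2] → bump-deps [3,4] → feat-api [4,6] → rm-legacy [8,8] → rm-legacy [10,9]; all 5 commits appear in both, in order. dp[10][9] = 5 confirms this is the maximum.

5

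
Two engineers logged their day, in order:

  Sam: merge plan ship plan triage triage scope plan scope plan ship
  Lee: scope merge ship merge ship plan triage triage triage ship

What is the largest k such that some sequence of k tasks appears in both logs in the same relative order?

Pick merge [1,4] → ship [3,5] → plan [4,6] → triage [5,8] → triage [6,9] → ship [11,10]; all 6 tasks appear in both, in order. dp[11][10] = 6 confirms this is the maximum.

6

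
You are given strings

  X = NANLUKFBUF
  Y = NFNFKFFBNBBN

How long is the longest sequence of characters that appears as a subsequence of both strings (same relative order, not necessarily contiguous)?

5

Let dp[i][j] be the LCS length of the first i characters of X and the first j characters of Y. dp[i][j] = dp[i-1][j-1]+1 when the i-th and j-th characters match, else max(dp[i-1][j], dp[i][j-1]).
    ·  N  F  N  F  K  F  F  B  N  B  B  N
 ·  0  0  0  0  0  0  0  0  0  0  0  0  0
 N  0  1  1  1  1  1  1  1  1  1  1  1  1
 A  0  1  1  1  1  1  1  1  1  1  1  1  1
 N  0  1  1  2  2  2  2  2  2  2  2  2  2
 L  0  1  1  2  2  2  2  2  2  2  2  2  2
 U  0  1  1  2  2  2  2  2  2  2  2  2  2
 K  0  1  1  2  2  3  3  3  3  3  3  3  3
 F  0  1  2  2  3  3  4  4  4  4  4  4  4
 B  0  1  2  2  3  3  4  4  5  5  5  5  5
 U  0  1  2  2  3  3  4  4  5  5  5  5  5
 F  0  1  2  2  3  3  4  5  5  5  5  5  5
dp[10][12] = 5. One LCS (by backtracking along matches): NNKFB.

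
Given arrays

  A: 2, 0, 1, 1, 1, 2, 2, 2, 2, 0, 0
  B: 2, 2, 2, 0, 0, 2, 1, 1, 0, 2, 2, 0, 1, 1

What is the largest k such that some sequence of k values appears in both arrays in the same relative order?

7

Match 2 [1,3], 0 [2,5], 1 [3,7], 1 [4,8], 2 [8,10], 2 [9,11], 0 [10,12] — 7 values in the same relative order in both, and the DP table's final entry dp[11][14] is also 7, so no common subsequence is longer.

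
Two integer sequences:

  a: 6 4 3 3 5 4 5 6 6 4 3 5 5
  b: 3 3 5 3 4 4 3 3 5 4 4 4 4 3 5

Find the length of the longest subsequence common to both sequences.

Pick 4 [2,6] → 3 [3,7] → 3 [4,8] → 5 [5,9] → 4 [6,12] → 4 [10,13] → 3 [11,14] → 5 [13,15]; all 8 values appear in both, in order. Since dp[13][15] = 8, nothing longer is possible.

8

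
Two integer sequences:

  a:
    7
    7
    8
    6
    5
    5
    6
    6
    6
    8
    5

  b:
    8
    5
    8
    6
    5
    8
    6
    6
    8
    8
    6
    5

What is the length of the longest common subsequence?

7

Let dp[i][j] be the LCS length of the first i values of a and the first j values of b. dp[i][j] = dp[i-1][j-1]+1 when the i-th and j-th values match, else max(dp[i-1][j], dp[i][j-1]).
    ·  8  5  8  6  5  8  6  6  8  8  6  5
 ·  0  0  0  0  0  0  0  0  0  0  0  0  0
 7  0  0  0  0  0  0  0  0  0  0  0  0  0
 7  0  0  0  0  0  0  0  0  0  0  0  0  0
 8  0  1  1  1  1  1  1  1  1  1  1  1  1
 6  0  1  1  1  2  2  2  2  2  2  2  2  2
 5  0  1  2  2  2  3  3  3  3  3  3  3  3
 5  0  1  2  2  2  3  3  3  3  3  3  3  4
 6  0  1  2  2  3  3  3  4  4  4  4  4  4
 6  0  1  2  2  3  3  3  4  5  5  5  5  5
 6  0  1  2  2  3  3  3  4  5  5  5  6  6
 8  0  1  2  3  3  3  4  4  5  6  6  6  6
 5  0  1  2  3  3  4  4  4  5  6  6  6  7
dp[11][12] = 7. One LCS (by backtracking along matches): 8, 6, 5, 6, 6, 6, 5.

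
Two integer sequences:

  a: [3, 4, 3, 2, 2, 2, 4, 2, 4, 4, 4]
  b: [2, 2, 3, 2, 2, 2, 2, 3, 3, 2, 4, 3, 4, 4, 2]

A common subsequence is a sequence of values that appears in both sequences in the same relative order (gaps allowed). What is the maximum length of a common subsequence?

8

One common subsequence of length 8: 3 (a #1, b #3), then 2 (a #4, b #5), then 2 (a #5, b #6), then 2 (a #6, b #7), then 2 (a #8, b #10), then 4 (a #9, b #11), then 4 (a #10, b #13), then 4 (a #11, b #14). dp[11][15] = 8 confirms this is the maximum.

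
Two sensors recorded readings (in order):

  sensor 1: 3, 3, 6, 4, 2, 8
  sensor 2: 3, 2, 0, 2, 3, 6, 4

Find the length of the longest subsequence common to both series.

Let dp[i][j] be the LCS length of the first i values of sensor 1 and the first j values of sensor 2. dp[i][j] = dp[i-1][j-1]+1 when the i-th and j-th values match, else max(dp[i-1][j], dp[i][j-1]).
    ·  3  2  0  2  3  6  4
 ·  0  0  0  0  0  0  0  0
 3  0  1  1  1  1  1  1  1
 3  0  1  1  1  1  2  2  2
 6  0  1  1  1  1  2  3  3
 4  0  1  1  1  1  2  3  4
 2  0  1  2  2  2  2  3  4
 8  0  1  2  2  2  2  3  4
dp[6][7] = 4. One LCS (by backtracking along matches): 3, 3, 6, 4.

4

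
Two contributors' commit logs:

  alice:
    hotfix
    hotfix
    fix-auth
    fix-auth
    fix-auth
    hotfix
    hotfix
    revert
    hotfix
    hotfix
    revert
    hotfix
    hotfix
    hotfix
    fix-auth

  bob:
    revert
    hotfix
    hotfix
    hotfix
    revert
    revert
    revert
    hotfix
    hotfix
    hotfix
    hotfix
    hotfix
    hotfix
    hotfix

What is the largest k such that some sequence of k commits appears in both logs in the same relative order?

Taking hotfix [1,3], hotfix [2,4], hotfix [6,8], hotfix [7,9], hotfix [9,10], hotfix [10,11], hotfix [12,12], hotfix [13,13], hotfix [14,14] gives a common subsequence of length 9. dp[15][14] = 9 confirms this is the maximum.

9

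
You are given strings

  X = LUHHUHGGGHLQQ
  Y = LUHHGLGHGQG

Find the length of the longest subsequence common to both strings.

Let dp[i][j] be the LCS length of the first i characters of X and the first j characters of Y. dp[i][j] = dp[i-1][j-1]+1 when the i-th and j-th characters match, else max(dp[i-1][j], dp[i][j-1]).
    ·  L  U  H  H  G  L  G  H  G  Q  G
 ·  0  0  0  0  0  0  0  0  0  0  0  0
 L  0  1  1  1  1  1  1  1  1  1  1  1
 U  0  1  2  2  2  2  2  2  2  2  2  2
 H  0  1  2  3  3  3  3  3  3  3  3  3
 H  0  1  2  3  4  4  4  4  4  4  4  4
 U  0  1  2  3  4  4  4  4  4  4  4  4
 H  0  1  2  3  4  4  4  4  5  5  5  5
 G  0  1  2  3  4  5  5  5  5  6  6  6
 G  0  1  2  3  4  5  5  6  6  6  6  7
 G  0  1  2  3  4  5  5  6  6  7  7  7
 H  0  1  2  3  4  5  5  6  7  7  7  7
 L  0  1  2  3  4  5  6  6  7  7  7  7
 Q  0  1  2  3  4  5  6  6  7  7  8  8
 Q  0  1  2  3  4  5  6  6  7  7  8  8
dp[13][11] = 8. One LCS (by backtracking along matches): LUHHGGGQ.

8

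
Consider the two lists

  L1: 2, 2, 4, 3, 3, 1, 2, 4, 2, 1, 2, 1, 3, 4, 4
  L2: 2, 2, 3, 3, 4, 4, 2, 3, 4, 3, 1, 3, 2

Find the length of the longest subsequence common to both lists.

8

Match 2 (L1 #1, L2 #1), 2 (L1 #2, L2 #2), 3 (L1 #4, L2 #3), 3 (L1 #5, L2 #4), 2 (L1 #7, L2 #7), 4 (L1 #8, L2 #9), 1 (L1 #10, L2 #11), 2 (L1 #11, L2 #13) — 8 values in the same relative order in both. Since dp[15][13] = 8, nothing longer is possible.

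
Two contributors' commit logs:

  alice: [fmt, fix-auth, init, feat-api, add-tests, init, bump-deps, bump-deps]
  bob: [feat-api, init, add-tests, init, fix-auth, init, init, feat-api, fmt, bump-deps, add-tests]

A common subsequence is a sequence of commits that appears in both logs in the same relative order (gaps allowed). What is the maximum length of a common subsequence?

4

Taking fix-auth at alice[2]=bob[5], init at alice[3]=bob[7], feat-api at alice[4]=bob[8], add-tests at alice[5]=bob[11] gives a common subsequence of length 4. Since dp[8][11] = 4, nothing longer is possible.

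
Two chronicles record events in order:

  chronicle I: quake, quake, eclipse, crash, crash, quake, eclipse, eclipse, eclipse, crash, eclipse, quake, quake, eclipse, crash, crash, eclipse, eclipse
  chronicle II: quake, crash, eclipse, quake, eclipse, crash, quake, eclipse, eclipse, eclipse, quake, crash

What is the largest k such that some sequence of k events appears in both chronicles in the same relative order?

Match quake (chronicle I #1, chronicle II #1); then quake (chronicle I #2, chronicle II #4); then eclipse (chronicle I #3, chronicle II #5); then crash (chronicle I #5, chronicle II #6); then quake (chronicle I #6, chronicle II #7); then eclipse (chronicle I #8, chronicle II #8); then eclipse (chronicle I #9, chronicle II #9); then eclipse (chronicle I #11, chronicle II #10); then quake (chronicle I #13, chronicle II #11); then crash (chronicle I #16, chronicle II #12) — 10 events in the same relative order in both. Since dp[18][12] = 10, nothing longer is possible.

10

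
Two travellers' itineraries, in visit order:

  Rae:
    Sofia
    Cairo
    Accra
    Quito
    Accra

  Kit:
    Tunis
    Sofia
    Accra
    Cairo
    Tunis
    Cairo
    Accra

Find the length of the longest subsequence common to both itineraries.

One common subsequence of length 3: Sofia (Rae #1, Kit #2); then Cairo (Rae #2, Kit #6); then Accra (Rae #5, Kit #7), and the DP table's final entry dp[5][7] is also 3, so no common subsequence is longer.

3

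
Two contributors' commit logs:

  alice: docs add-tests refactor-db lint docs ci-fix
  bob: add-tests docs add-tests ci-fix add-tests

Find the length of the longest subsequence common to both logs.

3

Match docs at alice[1]=bob[2], then add-tests at alice[2]=bob[3], then ci-fix at alice[6]=bob[4] — 3 commits in the same relative order in both. Since dp[6][5] = 3, nothing longer is possible.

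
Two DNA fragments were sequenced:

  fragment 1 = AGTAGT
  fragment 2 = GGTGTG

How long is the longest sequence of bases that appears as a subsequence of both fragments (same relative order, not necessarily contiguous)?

4

Taking G at fragment 1[2]=fragment 2[2] → T at fragment 1[3]=fragment 2[3] → G at fragment 1[5]=fragment 2[4] → T at fragment 1[6]=fragment 2[5] gives a common subsequence of length 4. The LCS DP gives dp[6][6] = 4, so this is optimal.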